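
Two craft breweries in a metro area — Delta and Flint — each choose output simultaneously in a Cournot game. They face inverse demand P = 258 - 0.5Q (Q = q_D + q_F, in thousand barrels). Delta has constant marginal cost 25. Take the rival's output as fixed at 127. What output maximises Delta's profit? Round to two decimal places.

With the rival's output fixed at 127, Delta's profit is π_D = (258 - (1/2)·127 - (1/2)q_D)q_D - (25q_D) = (389/2 - (1/2)q_D)q_D - (25q_D).
∂π_D/∂q_D = 339/2 - q_D = 0, so q_D = 339/2.

169.50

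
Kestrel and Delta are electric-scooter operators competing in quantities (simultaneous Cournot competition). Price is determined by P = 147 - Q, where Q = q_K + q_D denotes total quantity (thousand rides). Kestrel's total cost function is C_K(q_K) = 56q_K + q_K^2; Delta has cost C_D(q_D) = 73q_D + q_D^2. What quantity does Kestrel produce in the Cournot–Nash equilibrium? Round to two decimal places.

19.33

Kestrel's profit: π_K = (147 - Q)q_K - (56q_K + q_K²). Setting ∂π_K/∂q_K = 0: 91 - 4q_K - (q_D) = 0.
Delta's first-order condition: 74 - 4q_D - (q_K) = 0.
So q_K = (91 - q_D)/4 and q_D = (74 - q_K)/4.
Solving the pair: q_K = 58/3, q_D = 41/3.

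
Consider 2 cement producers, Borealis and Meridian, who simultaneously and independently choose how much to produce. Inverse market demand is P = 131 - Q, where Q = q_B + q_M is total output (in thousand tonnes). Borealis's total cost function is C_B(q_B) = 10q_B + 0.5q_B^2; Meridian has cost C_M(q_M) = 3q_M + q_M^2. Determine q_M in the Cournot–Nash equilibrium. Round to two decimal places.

Borealis's profit: π_B = (131 - Q)q_B - (10q_B + (1/2)q_B²). Setting ∂π_B/∂q_B = 0: 121 - 3q_B - (q_M) = 0.
Meridian's profit: π_M = (131 - Q)q_M - (3q_M + q_M²). Setting ∂π_M/∂q_M = 0: 128 - 4q_M - (q_B) = 0.
Rearranging gives the reaction functions q_B = (121 - q_M)/3 and q_M = (128 - q_B)/4.
Solving the pair: q_B = 356/11, q_M = 263/11.

23.91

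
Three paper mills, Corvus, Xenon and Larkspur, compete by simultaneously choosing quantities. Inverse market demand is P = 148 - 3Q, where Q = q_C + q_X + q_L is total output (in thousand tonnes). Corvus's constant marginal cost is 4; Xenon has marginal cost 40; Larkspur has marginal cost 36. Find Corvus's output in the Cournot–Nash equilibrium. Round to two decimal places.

Corvus's profit: π_C = (148 - 3Q)q_C - (4q_C). Setting ∂π_C/∂q_C = 0: 144 - 6q_C - 3(q_X + q_L) = 0.
Xenon's profit: π_X = (148 - 3Q)q_X - (40q_X). Setting ∂π_X/∂q_X = 0: 108 - 6q_X - 3(q_C + q_L) = 0.
Larkspur's profit: π_L = (148 - 3Q)q_L - (36q_L). Setting ∂π_L/∂q_L = 0: 112 - 6q_L - 3(q_C + q_X) = 0.
Adding the 3 conditions: 364 − 6Q − 6Q = 0, i.e. Q = 91/3.
Back-substituting: q_C = (144 − 91)/3 = 53/3, q_X = (108 − 91)/3 = 17/3, q_L = (112 − 91)/3 = 7.

17.67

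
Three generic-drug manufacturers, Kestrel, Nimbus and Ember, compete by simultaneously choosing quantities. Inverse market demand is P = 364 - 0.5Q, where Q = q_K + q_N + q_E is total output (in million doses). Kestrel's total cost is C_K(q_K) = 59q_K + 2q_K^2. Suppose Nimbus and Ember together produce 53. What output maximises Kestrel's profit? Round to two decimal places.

55.70

With rivals' combined output fixed at 53, Kestrel's profit is π_K = (364 - (1/2)·53 - (1/2)q_K)q_K - (59q_K + 2q_K²) = (675/2 - (1/2)q_K)q_K - (59q_K + 2q_K²).
∂π_K/∂q_K = 557/2 - 5q_K = 0, so q_K = 557/10.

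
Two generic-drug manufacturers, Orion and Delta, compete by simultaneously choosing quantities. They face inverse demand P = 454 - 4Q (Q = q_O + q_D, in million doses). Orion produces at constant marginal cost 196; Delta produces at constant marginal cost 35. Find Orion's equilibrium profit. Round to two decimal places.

261.36

Orion's profit: π_O = (454 - 4Q)q_O - (196q_O). Setting ∂π_O/∂q_O = 0: 258 - 8q_O - 4(q_D) = 0.
Delta's first-order condition: 419 - 8q_D - 4(q_O) = 0.
Best responses: q_O = (258 - 4q_D)/8, q_D = (419 - 4q_O)/8.
Substituting one into the other gives q_O = 97/12 and q_D = 145/3.
Price P = 454 - 4·(677/12) = 685/3.
Orion's profit: (685/3 - 196)·(97/12) = 261.3611.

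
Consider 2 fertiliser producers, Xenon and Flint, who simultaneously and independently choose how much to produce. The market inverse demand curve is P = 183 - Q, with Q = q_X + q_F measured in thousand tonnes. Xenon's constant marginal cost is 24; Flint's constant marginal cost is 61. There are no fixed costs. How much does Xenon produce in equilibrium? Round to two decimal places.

Xenon's profit: π_X = (183 - Q)q_X - (24q_X). Setting ∂π_X/∂q_X = 0: 159 - 2q_X - (q_F) = 0.
Flint's first-order condition: 122 - 2q_F - (q_X) = 0.
Rearranging gives the reaction functions q_X = (159 - q_F)/2 and q_F = (122 - q_X)/2.
Substituting one into the other gives q_X = 196/3 and q_F = 85/3.

65.33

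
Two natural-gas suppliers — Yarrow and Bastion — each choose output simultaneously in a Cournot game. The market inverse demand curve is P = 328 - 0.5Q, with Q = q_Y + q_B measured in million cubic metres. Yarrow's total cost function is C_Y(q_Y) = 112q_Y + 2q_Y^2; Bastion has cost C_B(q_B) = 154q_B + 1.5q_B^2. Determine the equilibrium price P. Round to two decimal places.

Yarrow's profit: π_Y = (328 - 0.5Q)q_Y - (112q_Y + 2q_Y²). Setting ∂π_Y/∂q_Y = 0: 216 - 5q_Y - (1/2)(q_B) = 0.
Bastion's profit: π_B = (328 - 0.5Q)q_B - (154q_B + (3/2)q_B²). Setting ∂π_B/∂q_B = 0: 174 - 4q_B - (1/2)(q_Y) = 0.
So q_Y = (216 - (1/2)q_B)/5 and q_B = (174 - (1/2)q_Y)/4.
Solving the pair: q_Y = 39.3418, q_B = 38.5823.
Total output Q = 77.9241, so price P = 328 - (1/2)·77.9241 = 289.0380.

289.04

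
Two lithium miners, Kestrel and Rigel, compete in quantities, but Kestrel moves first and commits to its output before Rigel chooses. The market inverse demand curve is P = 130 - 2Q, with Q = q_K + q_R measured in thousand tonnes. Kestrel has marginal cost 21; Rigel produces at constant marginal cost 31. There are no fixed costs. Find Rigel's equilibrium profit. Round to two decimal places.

195.03

Solve by backward induction. Given q_K, the follower Rigel maximises π_R = (130 - 2q_K - 2q_R)q_R - 31q_R.
∂π_R/∂q_R = 99 - 2q_K - 4q_R = 0 gives the reaction function q_R = (99 - 2q_K)/4.
Kestrel substitutes q_R(q_K) into its own profit: π_K = q_K(130 - 2q_K - (99 - 2q_K)/2) - 21q_K = (161/2 - q_K)q_K - 21q_K.
The leader's first-order condition 119/2 - 2q_K = 0 yields q_K = 119/4.
Then q_R = (99 - 2·(119/4))/4 = 79/8.
Price P = 130 - 2·(317/8) = 203/4.
Rigel's profit: (203/4 - 31)·(79/8) = 195.0313.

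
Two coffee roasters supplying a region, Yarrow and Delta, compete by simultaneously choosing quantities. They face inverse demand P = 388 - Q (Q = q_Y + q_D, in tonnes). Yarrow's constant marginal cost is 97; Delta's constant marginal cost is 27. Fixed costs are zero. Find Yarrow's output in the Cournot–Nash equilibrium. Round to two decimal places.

73.67

Yarrow's profit: π_Y = (388 - Q)q_Y - (97q_Y). Setting ∂π_Y/∂q_Y = 0: 291 - 2q_Y - (q_D) = 0.
Delta's profit: π_D = (388 - Q)q_D - (27q_D). Setting ∂π_D/∂q_D = 0: 361 - 2q_D - (q_Y) = 0.
Best responses: q_Y = (291 - q_D)/2, q_D = (361 - q_Y)/2.
Solving the pair: q_Y = 221/3, q_D = 431/3.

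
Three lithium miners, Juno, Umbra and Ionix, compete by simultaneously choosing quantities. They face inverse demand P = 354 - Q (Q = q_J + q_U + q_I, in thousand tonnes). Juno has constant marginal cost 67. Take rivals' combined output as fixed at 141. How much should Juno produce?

73

With rivals' combined output fixed at 141, Juno's profit is π_J = (354 - 141 - q_J)q_J - (67q_J) = (213 - q_J)q_J - (67q_J).
∂π_J/∂q_J = 146 - 2q_J = 0, so q_J = 73.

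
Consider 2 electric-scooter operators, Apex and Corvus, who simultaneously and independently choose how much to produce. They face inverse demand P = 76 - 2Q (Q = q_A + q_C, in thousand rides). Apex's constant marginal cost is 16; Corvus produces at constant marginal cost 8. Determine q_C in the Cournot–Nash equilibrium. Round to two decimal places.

Apex's profit: π_A = (76 - 2Q)q_A - (16q_A). Setting ∂π_A/∂q_A = 0: 60 - 4q_A - 2(q_C) = 0.
Corvus's first-order condition: 68 - 4q_C - 2(q_A) = 0.
Rearranging gives the reaction functions q_A = (60 - 2q_C)/4 and q_C = (68 - 2q_A)/4.
Solving the pair: q_A = 26/3, q_C = 38/3.

12.67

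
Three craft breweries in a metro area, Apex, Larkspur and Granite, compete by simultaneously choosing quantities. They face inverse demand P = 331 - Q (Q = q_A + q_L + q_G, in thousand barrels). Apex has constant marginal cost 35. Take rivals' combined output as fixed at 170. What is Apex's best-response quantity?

With rivals' combined output fixed at 170, Apex's profit is π_A = (331 - 170 - q_A)q_A - (35q_A) = (161 - q_A)q_A - (35q_A).
∂π_A/∂q_A = 126 - 2q_A = 0, so q_A = 63.

63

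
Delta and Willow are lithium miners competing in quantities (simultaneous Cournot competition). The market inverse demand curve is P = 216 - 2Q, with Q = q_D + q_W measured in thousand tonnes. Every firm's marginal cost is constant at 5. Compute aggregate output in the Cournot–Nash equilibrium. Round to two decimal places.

70.33

Each firm earns π_i = (216 - 2Q)q_i - 5q_i.
Setting ∂π_i/∂q_i = 0 with rivals' quantities fixed: 211 - 4q_i - 2q_j = 0.
By symmetry each firm produces the same amount; substituting q_j = q_i yields q_i = 211/6.
Total output Q = 211/6 + 211/6 = 211/3.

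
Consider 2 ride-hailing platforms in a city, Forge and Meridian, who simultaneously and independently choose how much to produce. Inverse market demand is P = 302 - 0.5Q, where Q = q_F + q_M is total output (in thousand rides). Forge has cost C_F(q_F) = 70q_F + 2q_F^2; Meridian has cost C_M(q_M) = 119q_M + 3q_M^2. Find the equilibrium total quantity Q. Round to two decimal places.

Forge's profit: π_F = (302 - 0.5Q)q_F - (70q_F + 2q_F²). Setting ∂π_F/∂q_F = 0: 232 - 5q_F - (1/2)(q_M) = 0.
Meridian's profit: π_M = (302 - 0.5Q)q_M - (119q_M + 3q_M²). Setting ∂π_M/∂q_M = 0: 183 - 7q_M - (1/2)(q_F) = 0.
So q_F = (232 - (1/2)q_M)/5 and q_M = (183 - (1/2)q_F)/7.
Solving the pair: q_F = 44.1007, q_M = 22.9928.
Total output Q = 44.1007 + 22.9928 = 67.0935.

67.09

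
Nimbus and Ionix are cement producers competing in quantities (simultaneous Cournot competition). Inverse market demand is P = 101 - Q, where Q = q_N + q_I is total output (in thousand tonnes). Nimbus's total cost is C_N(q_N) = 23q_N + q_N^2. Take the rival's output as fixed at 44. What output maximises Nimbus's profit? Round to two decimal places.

With the rival's output fixed at 44, Nimbus's profit is π_N = (101 - 44 - q_N)q_N - (23q_N + q_N²) = (57 - q_N)q_N - (23q_N + q_N²).
∂π_N/∂q_N = 34 - 4q_N = 0, so q_N = 17/2.

8.50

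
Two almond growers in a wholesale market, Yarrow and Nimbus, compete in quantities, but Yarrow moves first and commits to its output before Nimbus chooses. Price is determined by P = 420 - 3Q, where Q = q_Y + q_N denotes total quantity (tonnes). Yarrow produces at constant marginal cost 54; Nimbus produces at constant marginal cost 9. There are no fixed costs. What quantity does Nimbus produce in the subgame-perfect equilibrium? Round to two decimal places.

Solve by backward induction. Given q_Y, the follower Nimbus maximises π_N = (420 - 3q_Y - 3q_N)q_N - 9q_N.
∂π_N/∂q_N = 411 - 3q_Y - 6q_N = 0 gives the reaction function q_N = (411 - 3q_Y)/6.
The leader anticipates this reaction. Substituting into P = 420 - 3Q gives P = 429/2 - (3/2)q_Y, so π_Y = (429/2 - (3/2)q_Y)q_Y - 54q_Y.
The leader's first-order condition 321/2 - 3q_Y = 0 yields q_Y = 107/2.
Then q_N = (411 - 3·(107/2))/6 = 167/4.

41.75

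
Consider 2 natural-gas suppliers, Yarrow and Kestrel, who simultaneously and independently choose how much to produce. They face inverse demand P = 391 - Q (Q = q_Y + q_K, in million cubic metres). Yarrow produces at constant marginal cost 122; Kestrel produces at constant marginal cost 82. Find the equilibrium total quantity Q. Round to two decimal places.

192.67

Yarrow's profit: π_Y = (391 - Q)q_Y - (122q_Y). Setting ∂π_Y/∂q_Y = 0: 269 - 2q_Y - (q_K) = 0.
Kestrel's profit: π_K = (391 - Q)q_K - (82q_K). Setting ∂π_K/∂q_K = 0: 309 - 2q_K - (q_Y) = 0.
So q_Y = (269 - q_K)/2 and q_K = (309 - q_Y)/2.
Solving the pair: q_Y = 229/3, q_K = 349/3.
Total output Q = 229/3 + 349/3 = 578/3.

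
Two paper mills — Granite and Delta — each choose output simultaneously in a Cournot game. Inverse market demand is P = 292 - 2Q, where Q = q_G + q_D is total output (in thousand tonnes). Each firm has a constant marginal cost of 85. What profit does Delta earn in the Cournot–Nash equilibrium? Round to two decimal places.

2380.50

Each firm earns π_i = (292 - 2Q)q_i - 85q_i.
Setting ∂π_i/∂q_i = 0 with rivals' quantities fixed: 207 - 4q_i - 2q_j = 0.
By symmetry each firm produces the same amount; substituting q_j = q_i yields q_i = 207/6 = 69/2.
Price P = 292 - 2·69 = 154.
Delta's profit: (154 - 85)·(69/2) = 2380.5000.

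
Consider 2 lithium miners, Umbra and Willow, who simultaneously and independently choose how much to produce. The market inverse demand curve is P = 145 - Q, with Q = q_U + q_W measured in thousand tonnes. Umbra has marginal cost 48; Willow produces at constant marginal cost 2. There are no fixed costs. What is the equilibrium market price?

65

Umbra's profit: π_U = (145 - Q)q_U - (48q_U). Setting ∂π_U/∂q_U = 0: 97 - 2q_U - (q_W) = 0.
Willow's first-order condition: 143 - 2q_W - (q_U) = 0.
Best responses: q_U = (97 - q_W)/2, q_W = (143 - q_U)/2.
Substituting one into the other gives q_U = 17 and q_W = 63.
Total output Q = 80, so price P = 145 - 80 = 65.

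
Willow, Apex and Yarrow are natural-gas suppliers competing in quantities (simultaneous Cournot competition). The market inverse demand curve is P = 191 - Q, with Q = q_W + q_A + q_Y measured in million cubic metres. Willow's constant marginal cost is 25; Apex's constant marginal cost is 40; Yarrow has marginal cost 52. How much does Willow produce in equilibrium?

Willow's profit: π_W = (191 - Q)q_W - (25q_W). Setting ∂π_W/∂q_W = 0: 166 - 2q_W - (q_A + q_Y) = 0.
Apex's first-order condition: 151 - 2q_A - (q_W + q_Y) = 0.
Yarrow's profit: π_Y = (191 - Q)q_Y - (52q_Y). Setting ∂π_Y/∂q_Y = 0: 139 - 2q_Y - (q_W + q_A) = 0.
Adding the 3 first-order conditions: 456 − 4Q = 0, so Q = 114.
Back-substituting: q_W = (166 − 114) = 52, q_A = (151 − 114) = 37, q_Y = (139 − 114) = 25.

52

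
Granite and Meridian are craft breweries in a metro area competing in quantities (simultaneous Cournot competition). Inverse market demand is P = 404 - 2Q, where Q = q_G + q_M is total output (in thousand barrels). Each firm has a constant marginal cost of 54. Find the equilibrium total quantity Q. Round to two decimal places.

116.67

Each firm earns π_i = (404 - 2Q)q_i - 54q_i.
First-order condition (treating rivals' output as given): 350 - 4q_i - 2q_j = 0.
By symmetry each firm produces the same amount; substituting q_j = q_i yields q_i = 350/6 = 175/3.
Total output Q = 175/3 + 175/3 = 350/3.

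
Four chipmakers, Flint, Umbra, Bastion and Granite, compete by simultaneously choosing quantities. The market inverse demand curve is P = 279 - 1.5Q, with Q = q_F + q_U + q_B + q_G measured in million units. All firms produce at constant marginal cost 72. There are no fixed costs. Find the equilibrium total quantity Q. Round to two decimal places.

110.40

A representative firm's profit is π_i = q_i(279 - 1.5Q) - 72q_i.
First-order condition (treating rivals' output as given): 207 - 3q_i - (3/2)·Σ_{j≠i} q_j = 0.
By symmetry each firm produces the same amount; substituting Σ_{j≠i} q_j = 3q_i yields q_i = 207/(15/2) = 138/5.
Total output Q = 138/5 + 138/5 + 138/5 + 138/5 = 552/5.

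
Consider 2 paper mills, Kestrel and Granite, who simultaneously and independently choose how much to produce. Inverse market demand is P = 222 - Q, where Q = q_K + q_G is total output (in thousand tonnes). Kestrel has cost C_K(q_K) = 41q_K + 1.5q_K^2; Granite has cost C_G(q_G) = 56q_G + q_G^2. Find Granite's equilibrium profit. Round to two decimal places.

Kestrel's profit: π_K = (222 - Q)q_K - (41q_K + (3/2)q_K²). Setting ∂π_K/∂q_K = 0: 181 - 5q_K - (q_G) = 0.
Granite's first-order condition: 166 - 4q_G - (q_K) = 0.
Rearranging gives the reaction functions q_K = (181 - q_G)/5 and q_G = (166 - q_K)/4.
Substituting one into the other gives q_K = 558/19 and q_G = 649/19.
Price P = 222 - 1207/19 = 158.4737.
Granite's profit: 158.4737·(649/19) - 56·(649/19) - (649/19)² = 2333.5235.

2333.52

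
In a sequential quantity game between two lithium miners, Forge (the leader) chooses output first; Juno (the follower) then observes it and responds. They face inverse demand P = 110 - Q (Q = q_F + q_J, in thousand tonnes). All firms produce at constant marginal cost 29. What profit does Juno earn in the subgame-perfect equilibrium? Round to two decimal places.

410.06

Solve by backward induction. Given q_F, the follower Juno maximises π_J = (110 - q_F - q_J)q_J - 29q_J.
Setting the follower's marginal profit to zero, 81 - q_F - 2q_J = 0, i.e. q_J = (81 - q_F)/2.
Forge substitutes q_J(q_F) into its own profit: π_F = q_F(110 - q_F - (81 - q_F)/2) - 29q_F = (139/2 - (1/2)q_F)q_F - 29q_F.
The leader's first-order condition 81/2 - q_F = 0 yields q_F = 81/2.
Then q_J = (81 - 81/2)/2 = 81/4.
Price P = 110 - 243/4 = 197/4.
Juno's profit: (197/4 - 29)·(81/4) = 410.0625.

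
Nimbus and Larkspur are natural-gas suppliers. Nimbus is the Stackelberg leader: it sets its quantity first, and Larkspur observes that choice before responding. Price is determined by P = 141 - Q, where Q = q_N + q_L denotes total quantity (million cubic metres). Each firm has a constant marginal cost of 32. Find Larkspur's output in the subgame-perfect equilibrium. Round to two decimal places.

The follower Larkspur best-responds to any q_N: π_L = (141 - Q)q_L - 32q_L.
Follower FOC: 109 - q_N - 2q_L = 0, so q_L(q_N) = (109 - q_N)/2.
The leader anticipates this reaction. Substituting into P = 141 - Q gives P = 173/2 - (1/2)q_N, so π_N = (173/2 - (1/2)q_N)q_N - 32q_N.
The leader's first-order condition 109/2 - q_N = 0 yields q_N = 109/2.
Then q_L = (109 - 109/2)/2 = 109/4.

27.25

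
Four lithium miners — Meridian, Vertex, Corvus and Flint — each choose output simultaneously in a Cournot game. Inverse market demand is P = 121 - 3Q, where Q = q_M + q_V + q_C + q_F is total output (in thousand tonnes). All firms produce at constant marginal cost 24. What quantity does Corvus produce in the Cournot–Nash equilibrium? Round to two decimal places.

A representative firm's profit is π_i = q_i(121 - 3Q) - 24q_i.
Setting ∂π_i/∂q_i = 0 with rivals' quantities fixed: 97 - 6q_i - 3·Σ_{j≠i} q_j = 0.
With identical firms every q_j equals q_i, so Σ_{j≠i} q_j = 3q_i and 97 = 15q_i, giving q_i = 97/15.

6.47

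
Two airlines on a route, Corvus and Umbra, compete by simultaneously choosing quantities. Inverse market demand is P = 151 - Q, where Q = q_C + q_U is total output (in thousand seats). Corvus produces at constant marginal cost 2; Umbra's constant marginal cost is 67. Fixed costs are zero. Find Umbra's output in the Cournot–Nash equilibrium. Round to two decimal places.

Corvus's profit: π_C = (151 - Q)q_C - (2q_C). Setting ∂π_C/∂q_C = 0: 149 - 2q_C - (q_U) = 0.
Umbra's profit: π_U = (151 - Q)q_U - (67q_U). Setting ∂π_U/∂q_U = 0: 84 - 2q_U - (q_C) = 0.
Best responses: q_C = (149 - q_U)/2, q_U = (84 - q_C)/2.
Substituting one into the other gives q_C = 214/3 and q_U = 19/3.

6.33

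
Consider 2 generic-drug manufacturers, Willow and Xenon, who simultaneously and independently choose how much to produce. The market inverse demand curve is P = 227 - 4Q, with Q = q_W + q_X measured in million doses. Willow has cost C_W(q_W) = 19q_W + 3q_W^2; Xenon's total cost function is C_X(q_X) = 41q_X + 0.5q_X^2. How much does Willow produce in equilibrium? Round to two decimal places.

Willow's profit: π_W = (227 - 4Q)q_W - (19q_W + 3q_W²). Setting ∂π_W/∂q_W = 0: 208 - 14q_W - 4(q_X) = 0.
Xenon's profit: π_X = (227 - 4Q)q_X - (41q_X + (1/2)q_X²). Setting ∂π_X/∂q_X = 0: 186 - 9q_X - 4(q_W) = 0.
Rearranging gives the reaction functions q_W = (208 - 4q_X)/14 and q_X = (186 - 4q_W)/9.
Substituting one into the other gives q_W = 564/55 and q_X = 886/55.

10.25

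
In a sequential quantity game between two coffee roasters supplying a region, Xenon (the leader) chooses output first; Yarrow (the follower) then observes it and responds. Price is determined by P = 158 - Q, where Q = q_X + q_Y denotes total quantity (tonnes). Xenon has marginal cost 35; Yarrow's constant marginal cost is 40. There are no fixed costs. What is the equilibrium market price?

67

Solve by backward induction. Given q_X, the follower Yarrow maximises π_Y = (158 - q_X - q_Y)q_Y - 40q_Y.
∂π_Y/∂q_Y = 118 - q_X - 2q_Y = 0 gives the reaction function q_Y = (118 - q_X)/2.
Xenon substitutes q_Y(q_X) into its own profit: π_X = q_X(158 - q_X - (118 - q_X)/2) - 35q_X = (99 - (1/2)q_X)q_X - 35q_X.
Leader FOC: 64 - q_X = 0, so q_X = 64.
Then q_Y = (118 - 64)/2 = 27.
Total output Q = 91, so price P = 158 - 91 = 67.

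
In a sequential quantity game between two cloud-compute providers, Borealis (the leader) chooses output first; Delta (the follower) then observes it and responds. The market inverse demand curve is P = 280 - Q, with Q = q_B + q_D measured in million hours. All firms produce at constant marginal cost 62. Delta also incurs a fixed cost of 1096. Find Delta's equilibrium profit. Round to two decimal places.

1874.25

Solve by backward induction. Given q_B, the follower Delta maximises π_D = (280 - q_B - q_D)q_D - 62q_D.
∂π_D/∂q_D = 218 - q_B - 2q_D = 0 gives the reaction function q_D = (218 - q_B)/2.
The leader anticipates this reaction. Substituting into P = 280 - Q gives P = 171 - (1/2)q_B, so π_B = (171 - (1/2)q_B)q_B - 62q_B.
Maximising: ∂π_B/∂q_B = 109 - q_B = 0, giving q_B = 109.
Then q_D = (218 - 109)/2 = 109/2.
Price P = 280 - 327/2 = 233/2.
Delta's profit: (233/2 - 62)·(109/2) - 1096 = 1874.2500.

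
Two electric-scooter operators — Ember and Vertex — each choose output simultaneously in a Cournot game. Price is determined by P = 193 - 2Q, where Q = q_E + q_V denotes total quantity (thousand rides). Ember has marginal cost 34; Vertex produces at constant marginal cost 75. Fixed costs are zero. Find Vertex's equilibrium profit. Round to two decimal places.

329.39

Ember's profit: π_E = (193 - 2Q)q_E - (34q_E). Setting ∂π_E/∂q_E = 0: 159 - 4q_E - 2(q_V) = 0.
Vertex's first-order condition: 118 - 4q_V - 2(q_E) = 0.
So q_E = (159 - 2q_V)/4 and q_V = (118 - 2q_E)/4.
Substituting one into the other gives q_E = 100/3 and q_V = 77/6.
Price P = 193 - 2·(277/6) = 302/3.
Vertex's profit: (302/3 - 75)·(77/6) = 329.3889.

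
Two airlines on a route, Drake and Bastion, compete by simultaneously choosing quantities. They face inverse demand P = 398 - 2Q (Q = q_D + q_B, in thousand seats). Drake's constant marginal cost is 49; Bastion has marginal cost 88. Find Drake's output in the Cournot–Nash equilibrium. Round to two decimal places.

Drake's profit: π_D = (398 - 2Q)q_D - (49q_D). Setting ∂π_D/∂q_D = 0: 349 - 4q_D - 2(q_B) = 0.
Bastion's first-order condition: 310 - 4q_B - 2(q_D) = 0.
Rearranging gives the reaction functions q_D = (349 - 2q_B)/4 and q_B = (310 - 2q_D)/4.
Substituting one into the other gives q_D = 194/3 and q_B = 271/6.

64.67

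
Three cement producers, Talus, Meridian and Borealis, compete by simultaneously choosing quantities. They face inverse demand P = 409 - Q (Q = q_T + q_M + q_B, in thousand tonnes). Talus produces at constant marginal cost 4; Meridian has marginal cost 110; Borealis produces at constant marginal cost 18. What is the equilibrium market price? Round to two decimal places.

135.25

Talus's profit: π_T = (409 - Q)q_T - (4q_T). Setting ∂π_T/∂q_T = 0: 405 - 2q_T - (q_M + q_B) = 0.
Meridian's first-order condition: 299 - 2q_M - (q_T + q_B) = 0.
Borealis's first-order condition: 391 - 2q_B - (q_T + q_M) = 0.
Adding the 3 first-order conditions: 1095 − 4Q = 0, so Q = 1095/4.
Back-substituting: q_T = (405 − 1095/4) = 525/4, q_M = (299 − 1095/4) = 101/4, q_B = (391 − 1095/4) = 469/4.
Total output Q = 1095/4, so price P = 409 - 1095/4 = 541/4.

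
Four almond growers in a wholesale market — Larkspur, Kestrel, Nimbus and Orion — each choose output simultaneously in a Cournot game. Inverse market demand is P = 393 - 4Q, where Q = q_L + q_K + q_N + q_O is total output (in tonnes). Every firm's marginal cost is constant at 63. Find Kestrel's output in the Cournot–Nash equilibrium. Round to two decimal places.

16.50

Each firm earns π_i = (393 - 4Q)q_i - 63q_i.
First-order condition (treating rivals' output as given): 330 - 8q_i - 4·Σ_{j≠i} q_j = 0.
By symmetry each firm produces the same amount; substituting Σ_{j≠i} q_j = 3q_i yields q_i = 330/20 = 33/2.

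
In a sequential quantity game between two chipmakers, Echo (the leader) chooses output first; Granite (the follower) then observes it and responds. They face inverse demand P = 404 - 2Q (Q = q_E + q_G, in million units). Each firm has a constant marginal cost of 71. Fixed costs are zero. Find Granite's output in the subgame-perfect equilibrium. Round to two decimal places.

41.63

The follower Granite best-responds to any q_E: π_G = (404 - 2Q)q_G - 71q_G.
∂π_G/∂q_G = 333 - 2q_E - 4q_G = 0 gives the reaction function q_G = (333 - 2q_E)/4.
Echo substitutes q_G(q_E) into its own profit: π_E = q_E(404 - 2q_E - (333 - 2q_E)/2) - 71q_E = (475/2 - q_E)q_E - 71q_E.
Leader FOC: 333/2 - 2q_E = 0, so q_E = 333/4.
Then q_G = (333 - 2·(333/4))/4 = 333/8.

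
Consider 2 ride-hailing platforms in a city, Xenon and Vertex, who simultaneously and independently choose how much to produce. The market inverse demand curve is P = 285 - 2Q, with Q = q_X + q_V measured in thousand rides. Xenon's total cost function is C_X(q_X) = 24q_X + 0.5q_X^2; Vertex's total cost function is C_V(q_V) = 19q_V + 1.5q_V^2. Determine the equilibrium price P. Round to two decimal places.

Xenon's profit: π_X = (285 - 2Q)q_X - (24q_X + (1/2)q_X²). Setting ∂π_X/∂q_X = 0: 261 - 5q_X - 2(q_V) = 0.
Vertex's profit: π_V = (285 - 2Q)q_V - (19q_V + (3/2)q_V²). Setting ∂π_V/∂q_V = 0: 266 - 7q_V - 2(q_X) = 0.
So q_X = (261 - 2q_V)/5 and q_V = (266 - 2q_X)/7.
Substituting one into the other gives q_X = 1295/31 and q_V = 808/31.
Total output Q = 67.8387, so price P = 285 - 2·67.8387 = 149.3226.

149.32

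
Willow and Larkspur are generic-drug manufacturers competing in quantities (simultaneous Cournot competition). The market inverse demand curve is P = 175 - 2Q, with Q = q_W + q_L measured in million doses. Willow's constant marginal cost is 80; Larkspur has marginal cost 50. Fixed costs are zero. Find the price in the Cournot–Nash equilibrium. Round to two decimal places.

Willow's profit: π_W = (175 - 2Q)q_W - (80q_W). Setting ∂π_W/∂q_W = 0: 95 - 4q_W - 2(q_L) = 0.
Larkspur's first-order condition: 125 - 4q_L - 2(q_W) = 0.
Best responses: q_W = (95 - 2q_L)/4, q_L = (125 - 2q_W)/4.
Solving the pair: q_W = 65/6, q_L = 155/6.
Total output Q = 110/3, so price P = 175 - 2·(110/3) = 305/3.

101.67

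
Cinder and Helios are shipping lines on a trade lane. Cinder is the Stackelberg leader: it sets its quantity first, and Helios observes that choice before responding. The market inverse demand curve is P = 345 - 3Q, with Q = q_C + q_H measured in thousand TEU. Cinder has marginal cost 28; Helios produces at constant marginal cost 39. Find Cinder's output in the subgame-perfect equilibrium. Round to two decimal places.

54.67

Solve by backward induction. Given q_C, the follower Helios maximises π_H = (345 - 3q_C - 3q_H)q_H - 39q_H.
Follower FOC: 306 - 3q_C - 6q_H = 0, so q_H(q_C) = (306 - 3q_C)/6.
Cinder substitutes q_H(q_C) into its own profit: π_C = q_C(345 - 3q_C - (306 - 3q_C)/2) - 28q_C = (192 - (3/2)q_C)q_C - 28q_C.
Maximising: ∂π_C/∂q_C = 164 - 3q_C = 0, giving q_C = 164/3.
Then q_H = (306 - 3·(164/3))/6 = 71/3.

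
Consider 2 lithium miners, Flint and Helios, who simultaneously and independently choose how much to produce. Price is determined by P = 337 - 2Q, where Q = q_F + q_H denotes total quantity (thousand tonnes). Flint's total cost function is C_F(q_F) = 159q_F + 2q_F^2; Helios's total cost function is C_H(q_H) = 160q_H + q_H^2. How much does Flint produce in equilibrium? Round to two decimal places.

16.23

Flint's profit: π_F = (337 - 2Q)q_F - (159q_F + 2q_F²). Setting ∂π_F/∂q_F = 0: 178 - 8q_F - 2(q_H) = 0.
Helios's profit: π_H = (337 - 2Q)q_H - (160q_H + q_H²). Setting ∂π_H/∂q_H = 0: 177 - 6q_H - 2(q_F) = 0.
Rearranging gives the reaction functions q_F = (178 - 2q_H)/8 and q_H = (177 - 2q_F)/6.
Solving the pair: q_F = 357/22, q_H = 265/11.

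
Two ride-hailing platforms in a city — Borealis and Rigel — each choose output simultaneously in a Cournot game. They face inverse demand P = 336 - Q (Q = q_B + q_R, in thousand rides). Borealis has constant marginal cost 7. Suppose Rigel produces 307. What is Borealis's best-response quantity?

With the rival's output fixed at 307, Borealis's profit is π_B = (336 - 307 - q_B)q_B - (7q_B) = (29 - q_B)q_B - (7q_B).
∂π_B/∂q_B = 22 - 2q_B = 0, so q_B = 11.

11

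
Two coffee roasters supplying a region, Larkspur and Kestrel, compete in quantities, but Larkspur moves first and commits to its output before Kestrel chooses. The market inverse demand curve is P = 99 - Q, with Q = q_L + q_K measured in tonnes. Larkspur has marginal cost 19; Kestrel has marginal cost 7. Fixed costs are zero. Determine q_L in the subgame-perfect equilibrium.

34

The follower Kestrel best-responds to any q_L: π_K = (99 - Q)q_K - 7q_K.
∂π_K/∂q_K = 92 - q_L - 2q_K = 0 gives the reaction function q_K = (92 - q_L)/2.
The leader anticipates this reaction. Substituting into P = 99 - Q gives P = 53 - (1/2)q_L, so π_L = (53 - (1/2)q_L)q_L - 19q_L.
Maximising: ∂π_L/∂q_L = 34 - q_L = 0, giving q_L = 34.
Then q_K = (92 - 34)/2 = 29.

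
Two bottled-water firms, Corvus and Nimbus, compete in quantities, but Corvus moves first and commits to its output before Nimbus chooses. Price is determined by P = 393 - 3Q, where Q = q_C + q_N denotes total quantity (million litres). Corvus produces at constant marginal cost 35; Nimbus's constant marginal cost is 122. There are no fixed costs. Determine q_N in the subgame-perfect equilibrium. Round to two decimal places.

8.08

Solve by backward induction. Given q_C, the follower Nimbus maximises π_N = (393 - 3q_C - 3q_N)q_N - 122q_N.
∂π_N/∂q_N = 271 - 3q_C - 6q_N = 0 gives the reaction function q_N = (271 - 3q_C)/6.
Corvus substitutes q_N(q_C) into its own profit: π_C = q_C(393 - 3q_C - (271 - 3q_C)/2) - 35q_C = (515/2 - (3/2)q_C)q_C - 35q_C.
The leader's first-order condition 445/2 - 3q_C = 0 yields q_C = 445/6.
Then q_N = (271 - 3·(445/6))/6 = 97/12.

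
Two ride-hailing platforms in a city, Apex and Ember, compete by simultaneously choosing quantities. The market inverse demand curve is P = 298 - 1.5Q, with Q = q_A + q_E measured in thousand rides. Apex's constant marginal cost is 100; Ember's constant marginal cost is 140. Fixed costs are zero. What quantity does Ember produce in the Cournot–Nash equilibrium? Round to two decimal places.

Apex's profit: π_A = (298 - 1.5Q)q_A - (100q_A). Setting ∂π_A/∂q_A = 0: 198 - 3q_A - (3/2)(q_E) = 0.
Ember's profit: π_E = (298 - 1.5Q)q_E - (140q_E). Setting ∂π_E/∂q_E = 0: 158 - 3q_E - (3/2)(q_A) = 0.
Best responses: q_A = (198 - (3/2)q_E)/3, q_E = (158 - (3/2)q_A)/3.
Solving the pair: q_A = 476/9, q_E = 236/9.

26.22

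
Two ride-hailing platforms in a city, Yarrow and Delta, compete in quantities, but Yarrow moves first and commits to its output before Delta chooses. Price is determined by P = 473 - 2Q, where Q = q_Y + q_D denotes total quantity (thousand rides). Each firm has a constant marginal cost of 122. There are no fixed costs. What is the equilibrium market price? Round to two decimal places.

209.75

The follower Delta best-responds to any q_Y: π_D = (473 - 2Q)q_D - 122q_D.
Follower FOC: 351 - 2q_Y - 4q_D = 0, so q_D(q_Y) = (351 - 2q_Y)/4.
Yarrow substitutes q_D(q_Y) into its own profit: π_Y = q_Y(473 - 2q_Y - (351 - 2q_Y)/2) - 122q_Y = (595/2 - q_Y)q_Y - 122q_Y.
The leader's first-order condition 351/2 - 2q_Y = 0 yields q_Y = 351/4.
Then q_D = (351 - 2·(351/4))/4 = 351/8.
Total output Q = 1053/8, so price P = 473 - 2·(1053/8) = 839/4.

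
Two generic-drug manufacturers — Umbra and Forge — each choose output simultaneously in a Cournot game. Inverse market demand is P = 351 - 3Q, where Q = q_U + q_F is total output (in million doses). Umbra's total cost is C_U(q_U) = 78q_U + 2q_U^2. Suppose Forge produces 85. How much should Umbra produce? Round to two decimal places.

1.80

With the rival's output fixed at 85, Umbra's profit is π_U = (351 - 3·85 - 3q_U)q_U - (78q_U + 2q_U²) = (96 - 3q_U)q_U - (78q_U + 2q_U²).
∂π_U/∂q_U = 18 - 10q_U = 0, so q_U = 9/5.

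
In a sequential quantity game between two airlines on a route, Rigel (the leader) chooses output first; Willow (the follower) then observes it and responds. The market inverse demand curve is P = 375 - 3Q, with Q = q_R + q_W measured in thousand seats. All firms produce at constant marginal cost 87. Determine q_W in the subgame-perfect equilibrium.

24

Solve by backward induction. Given q_R, the follower Willow maximises π_W = (375 - 3q_R - 3q_W)q_W - 87q_W.
∂π_W/∂q_W = 288 - 3q_R - 6q_W = 0 gives the reaction function q_W = (288 - 3q_R)/6.
The leader anticipates this reaction. Substituting into P = 375 - 3Q gives P = 231 - (3/2)q_R, so π_R = (231 - (3/2)q_R)q_R - 87q_R.
Leader FOC: 144 - 3q_R = 0, so q_R = 48.
Then q_W = (288 - 3·48)/6 = 24.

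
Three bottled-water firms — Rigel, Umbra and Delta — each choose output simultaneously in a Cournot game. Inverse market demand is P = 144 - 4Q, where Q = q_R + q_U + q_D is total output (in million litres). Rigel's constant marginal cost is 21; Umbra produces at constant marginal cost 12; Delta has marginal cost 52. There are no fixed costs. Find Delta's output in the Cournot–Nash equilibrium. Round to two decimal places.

Rigel's profit: π_R = (144 - 4Q)q_R - (21q_R). Setting ∂π_R/∂q_R = 0: 123 - 8q_R - 4(q_U + q_D) = 0.
Umbra's first-order condition: 132 - 8q_U - 4(q_R + q_D) = 0.
Delta's profit: π_D = (144 - 4Q)q_D - (52q_D). Setting ∂π_D/∂q_D = 0: 92 - 8q_D - 4(q_R + q_U) = 0.
Adding the 3 conditions: 347 − 8Q − 8Q = 0, i.e. Q = 347/16.
Back-substituting: q_R = (123 − 347/4)/4 = 145/16, q_U = (132 − 347/4)/4 = 181/16, q_D = (92 − 347/4)/4 = 21/16.

1.31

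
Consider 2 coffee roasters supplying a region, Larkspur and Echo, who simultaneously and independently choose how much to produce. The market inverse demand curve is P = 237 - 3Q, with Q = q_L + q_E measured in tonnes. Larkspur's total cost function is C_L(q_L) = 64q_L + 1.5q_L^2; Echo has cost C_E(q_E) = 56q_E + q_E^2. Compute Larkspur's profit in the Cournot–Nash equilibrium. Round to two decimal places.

Larkspur's profit: π_L = (237 - 3Q)q_L - (64q_L + (3/2)q_L²). Setting ∂π_L/∂q_L = 0: 173 - 9q_L - 3(q_E) = 0.
Echo's profit: π_E = (237 - 3Q)q_E - (56q_E + q_E²). Setting ∂π_E/∂q_E = 0: 181 - 8q_E - 3(q_L) = 0.
Best responses: q_L = (173 - 3q_E)/9, q_E = (181 - 3q_L)/8.
Solving the pair: q_L = 841/63, q_E = 370/21.
Price P = 237 - 3·(1951/63) = 144.0952.
Larkspur's profit: 144.0952·(841/63) - 64·(841/63) - (3/2)(841/63)² = 801.9059.

801.91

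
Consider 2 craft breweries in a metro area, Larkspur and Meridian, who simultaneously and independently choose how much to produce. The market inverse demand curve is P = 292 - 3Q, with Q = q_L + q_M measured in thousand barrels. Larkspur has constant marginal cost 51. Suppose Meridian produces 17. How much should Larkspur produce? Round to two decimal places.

31.67

With the rival's output fixed at 17, Larkspur's profit is π_L = (292 - 3·17 - 3q_L)q_L - (51q_L) = (241 - 3q_L)q_L - (51q_L).
∂π_L/∂q_L = 190 - 6q_L = 0, so q_L = 95/3.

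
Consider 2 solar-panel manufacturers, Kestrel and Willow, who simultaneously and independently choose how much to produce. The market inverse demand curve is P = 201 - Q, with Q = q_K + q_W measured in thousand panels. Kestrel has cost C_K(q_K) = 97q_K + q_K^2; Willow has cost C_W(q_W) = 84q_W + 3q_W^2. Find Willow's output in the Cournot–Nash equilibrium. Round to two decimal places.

Kestrel's profit: π_K = (201 - Q)q_K - (97q_K + q_K²). Setting ∂π_K/∂q_K = 0: 104 - 4q_K - (q_W) = 0.
Willow's profit: π_W = (201 - Q)q_W - (84q_W + 3q_W²). Setting ∂π_W/∂q_W = 0: 117 - 8q_W - (q_K) = 0.
Rearranging gives the reaction functions q_K = (104 - q_W)/4 and q_W = (117 - q_K)/8.
Solving the pair: q_K = 715/31, q_W = 364/31.

11.74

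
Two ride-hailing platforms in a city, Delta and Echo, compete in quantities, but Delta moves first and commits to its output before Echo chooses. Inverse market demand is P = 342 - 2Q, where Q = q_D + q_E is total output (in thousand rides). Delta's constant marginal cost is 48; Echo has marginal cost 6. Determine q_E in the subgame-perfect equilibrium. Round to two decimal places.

Solve by backward induction. Given q_D, the follower Echo maximises π_E = (342 - 2q_D - 2q_E)q_E - 6q_E.
Follower FOC: 336 - 2q_D - 4q_E = 0, so q_E(q_D) = (336 - 2q_D)/4.
The leader anticipates this reaction. Substituting into P = 342 - 2Q gives P = 174 - q_D, so π_D = (174 - q_D)q_D - 48q_D.
The leader's first-order condition 126 - 2q_D = 0 yields q_D = 63.
Then q_E = (336 - 2·63)/4 = 105/2.

52.50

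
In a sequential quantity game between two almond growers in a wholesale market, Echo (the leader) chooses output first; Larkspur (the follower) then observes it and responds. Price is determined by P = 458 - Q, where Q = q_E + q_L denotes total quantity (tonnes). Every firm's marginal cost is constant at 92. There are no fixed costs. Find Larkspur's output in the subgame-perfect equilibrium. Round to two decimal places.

91.50

The follower Larkspur best-responds to any q_E: π_L = (458 - Q)q_L - 92q_L.
Follower FOC: 366 - q_E - 2q_L = 0, so q_L(q_E) = (366 - q_E)/2.
Echo substitutes q_L(q_E) into its own profit: π_E = q_E(458 - q_E - (366 - q_E)/2) - 92q_E = (275 - (1/2)q_E)q_E - 92q_E.
Maximising: ∂π_E/∂q_E = 183 - q_E = 0, giving q_E = 183.
Then q_L = (366 - 183)/2 = 183/2.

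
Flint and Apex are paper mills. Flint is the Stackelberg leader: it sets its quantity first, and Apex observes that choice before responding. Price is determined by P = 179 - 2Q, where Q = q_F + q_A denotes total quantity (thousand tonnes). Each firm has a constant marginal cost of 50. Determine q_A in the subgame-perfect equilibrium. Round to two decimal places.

16.13

Solve by backward induction. Given q_F, the follower Apex maximises π_A = (179 - 2q_F - 2q_A)q_A - 50q_A.
∂π_A/∂q_A = 129 - 2q_F - 4q_A = 0 gives the reaction function q_A = (129 - 2q_F)/4.
The leader anticipates this reaction. Substituting into P = 179 - 2Q gives P = 229/2 - q_F, so π_F = (229/2 - q_F)q_F - 50q_F.
Leader FOC: 129/2 - 2q_F = 0, so q_F = 129/4.
Then q_A = (129 - 2·(129/4))/4 = 129/8.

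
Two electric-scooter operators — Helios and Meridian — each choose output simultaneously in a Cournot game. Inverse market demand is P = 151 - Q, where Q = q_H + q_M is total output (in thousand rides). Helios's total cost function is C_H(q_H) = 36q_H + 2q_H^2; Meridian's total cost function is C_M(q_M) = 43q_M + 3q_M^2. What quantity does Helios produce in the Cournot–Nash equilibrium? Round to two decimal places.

Helios's profit: π_H = (151 - Q)q_H - (36q_H + 2q_H²). Setting ∂π_H/∂q_H = 0: 115 - 6q_H - (q_M) = 0.
Meridian's profit: π_M = (151 - Q)q_M - (43q_M + 3q_M²). Setting ∂π_M/∂q_M = 0: 108 - 8q_M - (q_H) = 0.
Rearranging gives the reaction functions q_H = (115 - q_M)/6 and q_M = (108 - q_H)/8.
Solving the pair: q_H = 812/47, q_M = 533/47.

17.28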